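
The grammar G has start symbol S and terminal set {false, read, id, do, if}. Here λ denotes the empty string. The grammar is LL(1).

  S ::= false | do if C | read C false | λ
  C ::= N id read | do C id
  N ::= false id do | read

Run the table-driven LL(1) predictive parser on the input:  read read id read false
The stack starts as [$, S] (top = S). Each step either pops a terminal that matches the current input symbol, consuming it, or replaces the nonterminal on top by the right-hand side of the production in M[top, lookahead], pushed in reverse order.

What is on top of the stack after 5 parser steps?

     Stack                 Input                      Action
  1  $ S                   read read id read false $  expand S ::= read C false
  2  $ false C read        read read id read false $  match read
  3  $ false C             read id read false $       expand C ::= N id read
  4  $ false read id N     read id read false $       expand N ::= read
  5  $ false read id read  read id read false $       match read
Stack after step 5: $ false read id (top = id).

id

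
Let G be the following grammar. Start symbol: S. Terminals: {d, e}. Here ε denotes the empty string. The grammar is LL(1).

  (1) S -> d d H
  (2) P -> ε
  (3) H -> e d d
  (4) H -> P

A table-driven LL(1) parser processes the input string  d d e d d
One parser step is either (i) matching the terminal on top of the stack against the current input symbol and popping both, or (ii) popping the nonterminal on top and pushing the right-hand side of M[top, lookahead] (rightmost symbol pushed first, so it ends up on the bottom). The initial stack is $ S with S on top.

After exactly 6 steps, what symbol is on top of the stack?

     Stack    Input        Action
  1  $ S      d d e d d $  expand S -> d d H
  2  $ H d d  d d e d d $  match d
  3  $ H d    d e d d $    match d
  4  $ H      e d d $      expand H -> e d d
  5  $ d d e  e d d $      match e
  6  $ d d    d d $        match d
Stack after step 6: $ d (top = d).

d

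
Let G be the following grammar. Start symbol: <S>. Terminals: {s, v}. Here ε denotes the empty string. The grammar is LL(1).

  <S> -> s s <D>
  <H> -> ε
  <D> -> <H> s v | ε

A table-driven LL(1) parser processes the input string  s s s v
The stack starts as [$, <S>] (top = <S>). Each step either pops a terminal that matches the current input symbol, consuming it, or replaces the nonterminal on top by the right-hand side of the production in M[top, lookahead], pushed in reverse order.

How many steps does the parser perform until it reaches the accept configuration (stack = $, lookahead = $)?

7

step 1: stack=$ <S>  input=s s s v $  — expand <S> -> s s <D>
step 2: stack=$ <D> s s  input=s s s v $  — match s
step 3: stack=$ <D> s  input=s s v $  — match s
step 4: stack=$ <D>  input=s v $  — expand <D> -> <H> s v
step 5: stack=$ v s <H>  input=s v $  — expand <H> -> ε
step 6: stack=$ v s  input=s v $  — match s
step 7: stack=$ v  input=v $  — match v
Accept reached after 7 steps.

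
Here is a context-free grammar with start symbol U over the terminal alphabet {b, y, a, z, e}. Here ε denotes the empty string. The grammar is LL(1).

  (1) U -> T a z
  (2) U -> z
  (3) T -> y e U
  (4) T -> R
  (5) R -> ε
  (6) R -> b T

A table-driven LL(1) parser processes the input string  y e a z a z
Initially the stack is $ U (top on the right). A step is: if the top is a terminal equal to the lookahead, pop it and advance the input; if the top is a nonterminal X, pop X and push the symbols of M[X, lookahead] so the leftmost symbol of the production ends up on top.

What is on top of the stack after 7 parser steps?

a

step 1: stack=$ U  input=y e a z a z $  — expand U -> T a z
step 2: stack=$ z a T  input=y e a z a z $  — expand T -> y e U
step 3: stack=$ z a U e y  input=y e a z a z $  — match y
step 4: stack=$ z a U e  input=e a z a z $  — match e
step 5: stack=$ z a U  input=a z a z $  — expand U -> T a z
step 6: stack=$ z a z a T  input=a z a z $  — expand T -> R
step 7: stack=$ z a z a R  input=a z a z $  — expand R -> ε
Stack after step 7: $ z a z a (top = a).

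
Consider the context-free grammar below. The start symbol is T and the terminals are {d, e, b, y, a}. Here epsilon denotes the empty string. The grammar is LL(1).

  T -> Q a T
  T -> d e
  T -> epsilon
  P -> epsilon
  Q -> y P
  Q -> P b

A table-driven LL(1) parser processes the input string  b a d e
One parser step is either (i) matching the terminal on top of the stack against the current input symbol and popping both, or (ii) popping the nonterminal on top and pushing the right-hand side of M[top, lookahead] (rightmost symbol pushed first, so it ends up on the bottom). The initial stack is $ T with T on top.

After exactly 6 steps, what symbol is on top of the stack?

     Stack      Input      Action
  1  $ T        b a d e $  expand T -> Q a T
  2  $ T a Q    b a d e $  expand Q -> P b
  3  $ T a b P  b a d e $  expand P -> epsilon
  4  $ T a b    b a d e $  match b
  5  $ T a      a d e $    match a
  6  $ T        d e $      expand T -> d e
Stack after step 6: $ e d (top = d).

d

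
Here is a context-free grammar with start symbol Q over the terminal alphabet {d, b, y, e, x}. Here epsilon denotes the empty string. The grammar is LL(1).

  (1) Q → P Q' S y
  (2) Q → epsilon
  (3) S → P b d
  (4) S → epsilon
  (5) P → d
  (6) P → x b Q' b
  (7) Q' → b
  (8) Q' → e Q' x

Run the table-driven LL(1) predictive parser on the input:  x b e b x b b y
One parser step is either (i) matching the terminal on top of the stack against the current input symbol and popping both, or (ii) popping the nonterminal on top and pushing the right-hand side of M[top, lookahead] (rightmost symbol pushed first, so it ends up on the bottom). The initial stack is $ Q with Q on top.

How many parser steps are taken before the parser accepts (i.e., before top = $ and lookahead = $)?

14

step 1: stack=$ Q  input=x b e b x b b y $  — expand Q → P Q' S y
step 2: stack=$ y S Q' P  input=x b e b x b b y $  — expand P → x b Q' b
step 3: stack=$ y S Q' b Q' b x  input=x b e b x b b y $  — match x
step 4: stack=$ y S Q' b Q' b  input=b e b x b b y $  — match b
step 5: stack=$ y S Q' b Q'  input=e b x b b y $  — expand Q' → e Q' x
step 6: stack=$ y S Q' b x Q' e  input=e b x b b y $  — match e
step 7: stack=$ y S Q' b x Q'  input=b x b b y $  — expand Q' → b
step 8: stack=$ y S Q' b x b  input=b x b b y $  — match b
step 9: stack=$ y S Q' b x  input=x b b y $  — match x
step 10: stack=$ y S Q' b  input=b b y $  — match b
step 11: stack=$ y S Q'  input=b y $  — expand Q' → b
step 12: stack=$ y S b  input=b y $  — match b
step 13: stack=$ y S  input=y $  — expand S → epsilon
step 14: stack=$ y  input=y $  — match y
Accept reached after 14 steps.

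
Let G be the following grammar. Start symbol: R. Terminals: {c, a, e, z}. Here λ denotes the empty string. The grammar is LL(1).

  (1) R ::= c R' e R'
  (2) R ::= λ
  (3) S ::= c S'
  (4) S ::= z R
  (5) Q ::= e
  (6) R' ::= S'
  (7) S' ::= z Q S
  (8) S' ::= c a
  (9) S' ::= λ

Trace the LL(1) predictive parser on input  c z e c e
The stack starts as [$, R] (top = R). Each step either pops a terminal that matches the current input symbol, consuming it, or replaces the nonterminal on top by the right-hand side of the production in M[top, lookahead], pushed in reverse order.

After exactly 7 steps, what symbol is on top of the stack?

S

step 1: stack=$ R  input=c z e c e $  — expand R ::= c R' e R'
step 2: stack=$ R' e R' c  input=c z e c e $  — match c
step 3: stack=$ R' e R'  input=z e c e $  — expand R' ::= S'
step 4: stack=$ R' e S'  input=z e c e $  — expand S' ::= z Q S
step 5: stack=$ R' e S Q z  input=z e c e $  — match z
step 6: stack=$ R' e S Q  input=e c e $  — expand Q ::= e
step 7: stack=$ R' e S e  input=e c e $  — match e
Stack after step 7: $ R' e S (top = S).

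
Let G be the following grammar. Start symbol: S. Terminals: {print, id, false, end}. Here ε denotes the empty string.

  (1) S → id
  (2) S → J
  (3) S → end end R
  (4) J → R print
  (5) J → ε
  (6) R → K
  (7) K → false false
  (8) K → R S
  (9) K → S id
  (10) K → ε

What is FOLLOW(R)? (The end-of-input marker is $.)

FIRST(S) = {ε, end, false, id, print}  (via J)
FIRST(J) = {ε, end, false, id, print}  (via R print)
FIRST(R) = {ε, end, false, id, print}  (via K)
FIRST(K) = {ε, end, false, id, print}  (via R S, S id)
FOLLOW(S) includes $ since S is the start symbol.
FOLLOW(S): in K→R S, the suffix after S is empty, so FOLLOW(S) ⊇ FOLLOW(K) = {$, end, false, id, print}; in K→S id, S is followed by id with FIRST {id}. Thus FOLLOW(S) = {$, end, false, id, print}.
FOLLOW(J): in S→J, the suffix after J is empty, so FOLLOW(J) ⊇ FOLLOW(S) = {$, end, false, id, print}. Thus FOLLOW(J) = {$, end, false, id, print}.
FOLLOW(R): in S→end end R, the suffix after R is empty, so FOLLOW(R) ⊇ FOLLOW(S) = {$, end, false, id, print}; in J→R print, R is followed by print with FIRST {print}; in K→R S, R is followed by S with FIRST {ε, end, false, id, print}; in K→R S, the suffix after R is nullable, so FOLLOW(R) ⊇ FOLLOW(K) = {$, end, false, id, print}. Thus FOLLOW(R) = {$, end, false, id, print}.
FOLLOW(K): in R→K, the suffix after K is empty, so FOLLOW(K) ⊇ FOLLOW(R) = {$, end, false, id, print}. Thus FOLLOW(K) = {$, end, false, id, print}.

{$, end, false, id, print}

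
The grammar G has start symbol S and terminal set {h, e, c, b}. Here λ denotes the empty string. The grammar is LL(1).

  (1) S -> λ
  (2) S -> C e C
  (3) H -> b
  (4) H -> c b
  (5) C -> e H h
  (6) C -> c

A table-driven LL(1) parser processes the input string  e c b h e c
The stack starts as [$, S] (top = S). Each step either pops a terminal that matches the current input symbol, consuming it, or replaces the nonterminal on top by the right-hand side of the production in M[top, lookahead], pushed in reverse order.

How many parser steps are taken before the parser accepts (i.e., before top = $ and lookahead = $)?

step 1: stack=$ S  input=e c b h e c $  — expand S -> C e C
step 2: stack=$ C e C  input=e c b h e c $  — expand C -> e H h
step 3: stack=$ C e h H e  input=e c b h e c $  — match e
step 4: stack=$ C e h H  input=c b h e c $  — expand H -> c b
step 5: stack=$ C e h b c  input=c b h e c $  — match c
step 6: stack=$ C e h b  input=b h e c $  — match b
step 7: stack=$ C e h  input=h e c $  — match h
step 8: stack=$ C e  input=e c $  — match e
step 9: stack=$ C  input=c $  — expand C -> c
step 10: stack=$ c  input=c $  — match c
Accept reached after 10 steps.

10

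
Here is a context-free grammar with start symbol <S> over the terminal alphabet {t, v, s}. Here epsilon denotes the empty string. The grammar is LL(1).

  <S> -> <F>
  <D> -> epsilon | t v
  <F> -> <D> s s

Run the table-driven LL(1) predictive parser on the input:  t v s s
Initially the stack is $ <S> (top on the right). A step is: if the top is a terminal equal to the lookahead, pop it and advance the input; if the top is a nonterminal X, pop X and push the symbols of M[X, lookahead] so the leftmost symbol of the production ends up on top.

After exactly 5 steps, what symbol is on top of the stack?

     Stack      Input      Action
  1  $ <S>      t v s s $  expand <S> -> <F>
  2  $ <F>      t v s s $  expand <F> -> <D> s s
  3  $ s s <D>  t v s s $  expand <D> -> t v
  4  $ s s v t  t v s s $  match t
  5  $ s s v    v s s $    match v
Stack after step 5: $ s s (top = s).

s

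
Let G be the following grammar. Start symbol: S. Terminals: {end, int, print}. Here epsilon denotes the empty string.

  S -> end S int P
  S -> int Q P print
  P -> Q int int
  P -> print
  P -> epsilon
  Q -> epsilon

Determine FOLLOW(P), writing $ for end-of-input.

FIRST(S): from S->end S int P we get {end}; from S->int Q P print we get {int}. So FIRST(S) = {end, int}.
FIRST(Q): from Q->epsilon we get {epsilon}. So FIRST(Q) = {epsilon}.
FIRST(P): from P->Q int int we get {int}; from P->print we get {print}; from P->epsilon we get {epsilon}. So FIRST(P) = {epsilon, int, print}.
FOLLOW(S) includes $ since S is the start symbol.
FOLLOW(S): in S->end S int P, S is followed by int P with FIRST {int}. Thus FOLLOW(S) = {$, int}.
FOLLOW(P): in S->end S int P, the suffix after P is empty, so FOLLOW(P) ⊇ FOLLOW(S) = {$, int}; in S->int Q P print, P is followed by print with FIRST {print}. Thus FOLLOW(P) = {$, int, print}.
FOLLOW(Q): in S->int Q P print, Q is followed by P print with FIRST {int, print}; in P->Q int int, Q is followed by int int with FIRST {int}. Thus FOLLOW(Q) = {int, print}.

{$, int, print}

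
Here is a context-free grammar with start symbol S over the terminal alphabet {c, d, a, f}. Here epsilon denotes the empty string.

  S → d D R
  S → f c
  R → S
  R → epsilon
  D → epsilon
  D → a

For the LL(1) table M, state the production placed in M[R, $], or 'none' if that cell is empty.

FIRST(S) = {d, f}
FIRST(D) = {epsilon, a}
FIRST(R) = {epsilon, d, f}  (via S)
FOLLOW(S) includes $ since S is the start symbol.
FOLLOW(S): in R→S, the suffix after S is empty, so FOLLOW(S) ⊇ FOLLOW(R) = {$}. Thus FOLLOW(S) = {$}.
FOLLOW(R): in S→d D R, the suffix after R is empty, so FOLLOW(R) ⊇ FOLLOW(S) = {$}. Thus FOLLOW(R) = {$}.
For R → S: FIRST(S) = {d, f}, so it goes in M[R, t] for t ∈ {d, f}.
For R → epsilon: FIRST(epsilon) = {epsilon}, so it goes in M[R, t] for t ∈ {}; since epsilon ∈ FIRST, also for every t ∈ FOLLOW(R) = {$}.

R → epsilon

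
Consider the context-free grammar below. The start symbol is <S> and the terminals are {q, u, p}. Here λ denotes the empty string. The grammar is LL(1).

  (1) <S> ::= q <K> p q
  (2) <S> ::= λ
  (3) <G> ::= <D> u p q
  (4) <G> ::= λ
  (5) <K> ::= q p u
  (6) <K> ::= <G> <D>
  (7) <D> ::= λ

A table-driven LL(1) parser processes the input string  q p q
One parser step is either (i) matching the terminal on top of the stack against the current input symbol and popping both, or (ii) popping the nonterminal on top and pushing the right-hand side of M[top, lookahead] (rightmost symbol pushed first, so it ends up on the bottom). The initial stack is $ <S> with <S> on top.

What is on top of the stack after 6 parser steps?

q

     Stack          Input    Action
  1  $ <S>          q p q $  expand <S> ::= q <K> p q
  2  $ q p <K> q    q p q $  match q
  3  $ q p <K>      p q $    expand <K> ::= <G> <D>
  4  $ q p <D> <G>  p q $    expand <G> ::= λ
  5  $ q p <D>      p q $    expand <D> ::= λ
  6  $ q p          p q $    match p
Stack after step 6: $ q (top = q).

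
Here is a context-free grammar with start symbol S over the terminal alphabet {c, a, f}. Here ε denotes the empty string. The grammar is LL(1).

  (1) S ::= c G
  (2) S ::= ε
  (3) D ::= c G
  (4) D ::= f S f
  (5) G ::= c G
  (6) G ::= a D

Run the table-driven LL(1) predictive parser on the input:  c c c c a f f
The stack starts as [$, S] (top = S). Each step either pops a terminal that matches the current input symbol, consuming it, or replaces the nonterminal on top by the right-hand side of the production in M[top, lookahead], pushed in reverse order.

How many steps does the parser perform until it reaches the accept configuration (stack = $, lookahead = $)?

14

      Stack    Input            Action
   1  $ S      c c c c a f f $  expand S ::= c G
   2  $ G c    c c c c a f f $  match c
   3  $ G      c c c a f f $    expand G ::= c G
   4  $ G c    c c c a f f $    match c
   5  $ G      c c a f f $      expand G ::= c G
   6  $ G c    c c a f f $      match c
   7  $ G      c a f f $        expand G ::= c G
   8  $ G c    c a f f $        match c
   9  $ G      a f f $          expand G ::= a D
  10  $ D a    a f f $          match a
  11  $ D      f f $            expand D ::= f S f
  12  $ f S f  f f $            match f
  13  $ f S    f $              expand S ::= ε
  14  $ f      f $              match f
Accept reached after 14 steps.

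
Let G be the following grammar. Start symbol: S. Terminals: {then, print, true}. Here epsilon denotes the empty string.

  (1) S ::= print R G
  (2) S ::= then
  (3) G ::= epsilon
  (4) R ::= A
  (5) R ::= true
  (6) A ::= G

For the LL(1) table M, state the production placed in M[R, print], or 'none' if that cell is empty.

none

FIRST(S) = {print, then}
FIRST(G) = {epsilon}
FIRST(A) = {epsilon}  (via G)
FIRST(R) = {epsilon, true}  (via A)
FOLLOW(S) includes $ since S is the start symbol.
FOLLOW(S): S appears on no right-hand side. Thus FOLLOW(S) = {$}.
FOLLOW(R): in S::=print R G, R is followed by G with FIRST {epsilon}; in S::=print R G, the suffix after R is nullable, so FOLLOW(R) ⊇ FOLLOW(S) = {$}. Thus FOLLOW(R) = {$}.
For R ::= A: FIRST(A) = {epsilon}, so it goes in M[R, t] for t ∈ {}; since epsilon ∈ FIRST, also for every t ∈ FOLLOW(R) = {$}.
For R ::= true: FIRST(true) = {true}, so it goes in M[R, t] for t ∈ {true}.
None of these place a production in M[R, print].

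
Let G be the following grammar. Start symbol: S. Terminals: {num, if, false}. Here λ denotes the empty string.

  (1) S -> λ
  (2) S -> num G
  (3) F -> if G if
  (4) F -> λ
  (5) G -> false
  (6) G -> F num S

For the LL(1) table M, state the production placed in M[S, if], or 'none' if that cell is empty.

FIRST(S): from S->λ we get {λ}; from S->num G we get {num}. So FIRST(S) = {λ, num}.
FIRST(F): from F->if G if we get {if}; from F->λ we get {λ}. So FIRST(F) = {λ, if}.
FIRST(G): from G->false we get {false}; from G->F num S we get {if, num}. So FIRST(G) = {false, if, num}.
FOLLOW(S) includes $ since S is the start symbol.
FOLLOW(S): in G->F num S, the suffix after S is empty, so FOLLOW(S) ⊇ FOLLOW(G) = {$, if}. Thus FOLLOW(S) = {$, if}.
FOLLOW(G): in S->num G, the suffix after G is empty, so FOLLOW(G) ⊇ FOLLOW(S) = {$, if}; in F->if G if, G is followed by if with FIRST {if}. Thus FOLLOW(G) = {$, if}.
For S -> λ: FIRST(λ) = {λ}, so it goes in M[S, t] for t ∈ {}; since λ ∈ FIRST, also for every t ∈ FOLLOW(S) = {$, if}.
For S -> num G: FIRST(num G) = {num}, so it goes in M[S, t] for t ∈ {num}.

S -> λ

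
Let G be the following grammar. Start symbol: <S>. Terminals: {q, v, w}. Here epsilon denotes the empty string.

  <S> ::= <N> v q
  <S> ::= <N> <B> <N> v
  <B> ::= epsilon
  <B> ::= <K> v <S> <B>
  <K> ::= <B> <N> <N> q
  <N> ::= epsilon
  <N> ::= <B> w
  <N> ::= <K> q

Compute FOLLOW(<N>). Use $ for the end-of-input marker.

FIRST(<S>): from <S>::=<N> v q we get {q, v, w}; from <S>::=<N> <B> <N> v we get {q, v, w}. So FIRST(<S>) = {q, v, w}.
FIRST(<B>): from <B>::=epsilon we get {epsilon}; from <B>::=<K> v <S> <B> we get {q, w}. So FIRST(<B>) = {epsilon, q, w}.
FIRST(<K>): from <K>::=<B> <N> <N> q we get {q, w}. So FIRST(<K>) = {q, w}.
FIRST(<N>): from <N>::=epsilon we get {epsilon}; from <N>::=<B> w we get {q, w}; from <N>::=<K> q we get {q, w}. So FIRST(<N>) = {epsilon, q, w}.
FOLLOW(<S>) includes $ since <S> is the start symbol.
FOLLOW(<B>): in <S>::=<N> <B> <N> v, <B> is followed by <N> v with FIRST {q, v, w}; in <B>::=<K> v <S> <B>, the suffix after <B> is empty (adds nothing new); in <K>::=<B> <N> <N> q, <B> is followed by <N> <N> q with FIRST {q, w}; in <N>::=<B> w, <B> is followed by w with FIRST {w}. Thus FOLLOW(<B>) = {q, v, w}.
FOLLOW(<S>): in <B>::=<K> v <S> <B>, <S> is followed by <B> with FIRST {epsilon, q, w}; in <B>::=<K> v <S> <B>, the suffix after <S> is nullable, so FOLLOW(<S>) ⊇ FOLLOW(<B>) = {q, v, w}. Thus FOLLOW(<S>) = {$, q, v, w}.
FOLLOW(<K>): in <B>::=<K> v <S> <B>, <K> is followed by v <S> <B> with FIRST {v}; in <N>::=<K> q, <K> is followed by q with FIRST {q}. Thus FOLLOW(<K>) = {q, v}.
FOLLOW(<N>): in <S>::=<N> v q, <N> is followed by v q with FIRST {v}; in <S>::=<N> <B> <N> v (occurrence 1), <N> is followed by <B> <N> v with FIRST {q, v, w}; in <S>::=<N> <B> <N> v (occurrence 2), <N> is followed by v with FIRST {v}; in <K>::=<B> <N> <N> q (occurrence 1), <N> is followed by <N> q with FIRST {q, w}; in <K>::=<B> <N> <N> q (occurrence 2), <N> is followed by q with FIRST {q}. Thus FOLLOW(<N>) = {q, v, w}.

{q, v, w}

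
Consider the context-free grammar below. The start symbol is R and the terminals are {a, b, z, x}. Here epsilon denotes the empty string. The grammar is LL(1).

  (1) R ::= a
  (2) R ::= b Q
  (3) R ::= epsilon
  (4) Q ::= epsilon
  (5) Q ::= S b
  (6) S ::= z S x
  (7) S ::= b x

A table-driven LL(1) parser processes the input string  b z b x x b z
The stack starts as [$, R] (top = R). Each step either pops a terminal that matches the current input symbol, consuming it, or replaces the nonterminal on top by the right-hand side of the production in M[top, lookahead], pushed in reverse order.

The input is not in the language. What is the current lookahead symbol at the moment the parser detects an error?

z

step 1: stack=$ R  input=b z b x x b z $  — expand R ::= b Q
step 2: stack=$ Q b  input=b z b x x b z $  — match b
step 3: stack=$ Q  input=z b x x b z $  — expand Q ::= S b
step 4: stack=$ b S  input=z b x x b z $  — expand S ::= z S x
step 5: stack=$ b x S z  input=z b x x b z $  — match z
step 6: stack=$ b x S  input=b x x b z $  — expand S ::= b x
step 7: stack=$ b x x b  input=b x x b z $  — match b
step 8: stack=$ b x x  input=x x b z $  — match x
step 9: stack=$ b x  input=x b z $  — match x
step 10: stack=$ b  input=b z $  — match b
step 11: stack=$  input=z $  — error: stack empty but input remains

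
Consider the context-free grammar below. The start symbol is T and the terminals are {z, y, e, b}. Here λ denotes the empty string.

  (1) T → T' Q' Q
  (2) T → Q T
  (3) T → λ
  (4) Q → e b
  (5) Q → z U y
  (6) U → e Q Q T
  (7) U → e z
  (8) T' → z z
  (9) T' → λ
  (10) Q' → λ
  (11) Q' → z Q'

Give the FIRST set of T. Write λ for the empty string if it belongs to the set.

FIRST(Q): from Q→e b we get {e}; from Q→z U y we get {z}. So FIRST(Q) = {e, z}.
FIRST(U): from U→e Q Q T we get {e}; from U→e z we get {e}. So FIRST(U) = {e}.
FIRST(T'): from T'→z z we get {z}; from T'→λ we get {λ}. So FIRST(T') = {λ, z}.
FIRST(Q'): from Q'→λ we get {λ}; from Q'→z Q' we get {z}. So FIRST(Q') = {λ, z}.
FIRST(T): from T→T' Q' Q we get {e, z}; from T→Q T we get {e, z}; from T→λ we get {λ}. So FIRST(T) = {λ, e, z}.

{λ, e, z}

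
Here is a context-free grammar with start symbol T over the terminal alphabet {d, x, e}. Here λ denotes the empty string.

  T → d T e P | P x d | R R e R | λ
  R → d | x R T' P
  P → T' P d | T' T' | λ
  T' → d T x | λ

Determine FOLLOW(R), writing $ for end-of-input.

FIRST(R): from R→d we get {d}; from R→x R T' P we get {x}. So FIRST(R) = {d, x}.
FIRST(T'): from T'→d T x we get {d}; from T'→λ we get {λ}. So FIRST(T') = {λ, d}.
FIRST(P): from P→T' P d we get {d}; from P→T' T' we get {λ, d}; from P→λ we get {λ}. So FIRST(P) = {λ, d}.
FIRST(T): from T→d T e P we get {d}; from T→P x d we get {d, x}; from T→R R e R we get {d, x}; from T→λ we get {λ}. So FIRST(T) = {λ, d, x}.
FOLLOW(T) includes $ since T is the start symbol.
FOLLOW(T): in T→d T e P, T is followed by e P with FIRST {e}; in T'→d T x, T is followed by x with FIRST {x}. Thus FOLLOW(T) = {$, e, x}.
FOLLOW(R): in T→R R e R (occurrence 1), R is followed by R e R with FIRST {d, x}; in T→R R e R (occurrence 2), R is followed by e R with FIRST {e}; in T→R R e R (occurrence 3), the suffix after R is empty, so FOLLOW(R) ⊇ FOLLOW(T) = {$, e, x}; in R→x R T' P, R is followed by T' P with FIRST {λ, d}; in R→x R T' P, the suffix after R is nullable (adds nothing new). Thus FOLLOW(R) = {$, d, e, x}.
FOLLOW(P): in T→d T e P, the suffix after P is empty, so FOLLOW(P) ⊇ FOLLOW(T) = {$, e, x}; in T→P x d, P is followed by x d with FIRST {x}; in R→x R T' P, the suffix after P is empty, so FOLLOW(P) ⊇ FOLLOW(R) = {$, d, e, x}; in P→T' P d, P is followed by d with FIRST {d}. Thus FOLLOW(P) = {$, d, e, x}.
FOLLOW(T'): in R→x R T' P, T' is followed by P with FIRST {λ, d}; in R→x R T' P, the suffix after T' is nullable, so FOLLOW(T') ⊇ FOLLOW(R) = {$, d, e, x}; in P→T' P d, T' is followed by P d with FIRST {d}; in P→T' T' (occurrence 1), T' is followed by T' with FIRST {λ, d}; in P→T' T' (occurrence 1), the suffix after T' is nullable, so FOLLOW(T') ⊇ FOLLOW(P) = {$, d, e, x}; in P→T' T' (occurrence 2), the suffix after T' is empty, so FOLLOW(T') ⊇ FOLLOW(P) = {$, d, e, x}. Thus FOLLOW(T') = {$, d, e, x}.

{$, d, e, x}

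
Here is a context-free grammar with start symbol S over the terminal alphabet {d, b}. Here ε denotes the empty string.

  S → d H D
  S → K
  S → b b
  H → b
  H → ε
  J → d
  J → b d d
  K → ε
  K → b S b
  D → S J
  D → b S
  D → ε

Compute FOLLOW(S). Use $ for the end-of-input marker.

{$, b, d}

FIRST(H): from H→b we get {b}; from H→ε we get {ε}. So FIRST(H) = {ε, b}.
FIRST(J): from J→d we get {d}; from J→b d d we get {b}. So FIRST(J) = {b, d}.
FIRST(K): from K→ε we get {ε}; from K→b S b we get {b}. So FIRST(K) = {ε, b}.
FIRST(S): from S→d H D we get {d}; from S→K we get {ε, b}; from S→b b we get {b}. So FIRST(S) = {ε, b, d}.
FIRST(D): from D→S J we get {b, d}; from D→b S we get {b}; from D→ε we get {ε}. So FIRST(D) = {ε, b, d}.
FOLLOW(S) includes $ since S is the start symbol.
FOLLOW(S): in K→b S b, S is followed by b with FIRST {b}; in D→S J, S is followed by J with FIRST {b, d}; in D→b S, the suffix after S is empty, so FOLLOW(S) ⊇ FOLLOW(D) = {$, b, d}. Thus FOLLOW(S) = {$, b, d}.
FOLLOW(H): in S→d H D, H is followed by D with FIRST {ε, b, d}; in S→d H D, the suffix after H is nullable, so FOLLOW(H) ⊇ FOLLOW(S) = {$, b, d}. Thus FOLLOW(H) = {$, b, d}.
FOLLOW(K): in S→K, the suffix after K is empty, so FOLLOW(K) ⊇ FOLLOW(S) = {$, b, d}. Thus FOLLOW(K) = {$, b, d}.
FOLLOW(D): in S→d H D, the suffix after D is empty, so FOLLOW(D) ⊇ FOLLOW(S) = {$, b, d}. Thus FOLLOW(D) = {$, b, d}.
FOLLOW(J): in D→S J, the suffix after J is empty, so FOLLOW(J) ⊇ FOLLOW(D) = {$, b, d}. Thus FOLLOW(J) = {$, b, d}.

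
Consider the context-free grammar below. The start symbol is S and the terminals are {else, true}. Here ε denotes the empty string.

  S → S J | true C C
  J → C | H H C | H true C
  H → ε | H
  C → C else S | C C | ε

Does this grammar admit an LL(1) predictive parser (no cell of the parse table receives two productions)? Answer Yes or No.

FIRST(S) = {true}
FIRST(J) = {ε, else, true}
FIRST(H) = {ε}
FIRST(C) = {ε, else}
FOLLOW(S) = {$, else, true}
FOLLOW(J) = {$, else, true}
FOLLOW(H) = {$, else, true}
FOLLOW(C) = {$, else, true}
Cell M[C, $] receives both C → C C and C → ε — the grammar is not LL(1).

No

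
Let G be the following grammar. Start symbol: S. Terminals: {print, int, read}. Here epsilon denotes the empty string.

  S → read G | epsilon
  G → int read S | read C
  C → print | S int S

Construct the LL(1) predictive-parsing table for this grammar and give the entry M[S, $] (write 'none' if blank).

FIRST(S): from S→read G we get {read}; from S→epsilon we get {epsilon}. So FIRST(S) = {epsilon, read}.
FIRST(G): from G→int read S we get {int}; from G→read C we get {read}. So FIRST(G) = {int, read}.
FIRST(C): from C→print we get {print}; from C→S int S we get {int, read}. So FIRST(C) = {int, print, read}.
FOLLOW(S) includes $ since S is the start symbol.
FOLLOW(S): in G→int read S, the suffix after S is empty, so FOLLOW(S) ⊇ FOLLOW(G) = {$, int}; in C→S int S (occurrence 1), S is followed by int S with FIRST {int}; in C→S int S (occurrence 2), the suffix after S is empty, so FOLLOW(S) ⊇ FOLLOW(C) = {$, int}. Thus FOLLOW(S) = {$, int}.
FOLLOW(G): in S→read G, the suffix after G is empty, so FOLLOW(G) ⊇ FOLLOW(S) = {$, int}. Thus FOLLOW(G) = {$, int}.
FOLLOW(C): in G→read C, the suffix after C is empty, so FOLLOW(C) ⊇ FOLLOW(G) = {$, int}. Thus FOLLOW(C) = {$, int}.
For S → read G: FIRST(read G) = {read}, so it goes in M[S, t] for t ∈ {read}.
For S → epsilon: FIRST(epsilon) = {epsilon}, so it goes in M[S, t] for t ∈ {}; since epsilon ∈ FIRST, also for every t ∈ FOLLOW(S) = {$, int}.

S → epsilon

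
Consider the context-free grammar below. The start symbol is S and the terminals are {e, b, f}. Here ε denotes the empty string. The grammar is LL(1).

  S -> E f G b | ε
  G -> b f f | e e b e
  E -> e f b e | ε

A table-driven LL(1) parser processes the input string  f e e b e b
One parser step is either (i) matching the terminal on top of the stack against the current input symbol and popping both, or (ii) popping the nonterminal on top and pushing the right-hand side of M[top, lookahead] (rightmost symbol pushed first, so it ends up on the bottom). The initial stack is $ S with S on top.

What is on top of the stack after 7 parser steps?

step 1: stack=$ S  input=f e e b e b $  — expand S -> E f G b
step 2: stack=$ b G f E  input=f e e b e b $  — expand E -> ε
step 3: stack=$ b G f  input=f e e b e b $  — match f
step 4: stack=$ b G  input=e e b e b $  — expand G -> e e b e
step 5: stack=$ b e b e e  input=e e b e b $  — match e
step 6: stack=$ b e b e  input=e b e b $  — match e
step 7: stack=$ b e b  input=b e b $  — match b
Stack after step 7: $ b e (top = e).

e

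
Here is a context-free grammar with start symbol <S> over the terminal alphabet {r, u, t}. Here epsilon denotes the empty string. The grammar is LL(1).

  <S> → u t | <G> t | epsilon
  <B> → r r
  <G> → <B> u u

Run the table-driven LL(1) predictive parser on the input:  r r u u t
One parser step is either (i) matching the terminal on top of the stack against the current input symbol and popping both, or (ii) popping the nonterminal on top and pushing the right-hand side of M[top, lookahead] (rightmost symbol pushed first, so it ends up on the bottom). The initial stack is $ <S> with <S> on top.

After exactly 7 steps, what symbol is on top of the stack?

step 1: stack=$ <S>  input=r r u u t $  — expand <S> → <G> t
step 2: stack=$ t <G>  input=r r u u t $  — expand <G> → <B> u u
step 3: stack=$ t u u <B>  input=r r u u t $  — expand <B> → r r
step 4: stack=$ t u u r r  input=r r u u t $  — match r
step 5: stack=$ t u u r  input=r u u t $  — match r
step 6: stack=$ t u u  input=u u t $  — match u
step 7: stack=$ t u  input=u t $  — match u
Stack after step 7: $ t (top = t).

t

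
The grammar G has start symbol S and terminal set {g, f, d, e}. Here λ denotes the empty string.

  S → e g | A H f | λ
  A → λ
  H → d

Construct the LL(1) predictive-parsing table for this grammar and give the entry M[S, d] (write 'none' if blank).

S → A H f

FIRST(A): from A→λ we get {λ}. So FIRST(A) = {λ}.
FIRST(H): from H→d we get {d}. So FIRST(H) = {d}.
FIRST(S): from S→e g we get {e}; from S→A H f we get {d}; from S→λ we get {λ}. So FIRST(S) = {λ, d, e}.
FOLLOW(S) includes $ since S is the start symbol.
FOLLOW(S): S appears on no right-hand side. Thus FOLLOW(S) = {$}.
For S → e g: FIRST(e g) = {e}, so it goes in M[S, t] for t ∈ {e}.
For S → A H f: FIRST(A H f) = {d}, so it goes in M[S, t] for t ∈ {d}.
For S → λ: FIRST(λ) = {λ}, so it goes in M[S, t] for t ∈ {}; since λ ∈ FIRST, also for every t ∈ FOLLOW(S) = {$}.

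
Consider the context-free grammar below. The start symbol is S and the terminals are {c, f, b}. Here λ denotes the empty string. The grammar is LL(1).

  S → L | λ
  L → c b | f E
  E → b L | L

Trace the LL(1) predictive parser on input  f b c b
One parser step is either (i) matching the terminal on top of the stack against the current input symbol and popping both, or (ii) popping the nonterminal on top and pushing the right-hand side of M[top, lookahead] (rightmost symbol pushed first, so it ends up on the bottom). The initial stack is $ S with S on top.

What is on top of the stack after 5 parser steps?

L

     Stack  Input      Action
  1  $ S    f b c b $  expand S → L
  2  $ L    f b c b $  expand L → f E
  3  $ E f  f b c b $  match f
  4  $ E    b c b $    expand E → b L
  5  $ L b  b c b $    match b
Stack after step 5: $ L (top = L).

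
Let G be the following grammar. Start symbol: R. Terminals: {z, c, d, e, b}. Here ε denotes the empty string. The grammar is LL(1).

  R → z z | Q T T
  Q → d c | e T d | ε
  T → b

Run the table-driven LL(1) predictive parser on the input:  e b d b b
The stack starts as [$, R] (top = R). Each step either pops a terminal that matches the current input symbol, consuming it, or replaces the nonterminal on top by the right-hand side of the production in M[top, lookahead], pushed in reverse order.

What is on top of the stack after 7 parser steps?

b

     Stack        Input        Action
  1  $ R          e b d b b $  expand R → Q T T
  2  $ T T Q      e b d b b $  expand Q → e T d
  3  $ T T d T e  e b d b b $  match e
  4  $ T T d T    b d b b $    expand T → b
  5  $ T T d b    b d b b $    match b
  6  $ T T d      d b b $      match d
  7  $ T T        b b $        expand T → b
Stack after step 7: $ T b (top = b).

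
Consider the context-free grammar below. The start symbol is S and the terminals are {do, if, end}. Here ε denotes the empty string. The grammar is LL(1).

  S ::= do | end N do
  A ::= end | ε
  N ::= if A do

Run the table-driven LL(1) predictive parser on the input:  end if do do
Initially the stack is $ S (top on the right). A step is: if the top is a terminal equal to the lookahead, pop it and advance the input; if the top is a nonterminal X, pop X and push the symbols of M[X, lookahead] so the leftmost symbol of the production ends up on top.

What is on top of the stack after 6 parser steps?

     Stack         Input           Action
  1  $ S           end if do do $  expand S ::= end N do
  2  $ do N end    end if do do $  match end
  3  $ do N        if do do $      expand N ::= if A do
  4  $ do do A if  if do do $      match if
  5  $ do do A     do do $         expand A ::= ε
  6  $ do do       do do $         match do
Stack after step 6: $ do (top = do).

do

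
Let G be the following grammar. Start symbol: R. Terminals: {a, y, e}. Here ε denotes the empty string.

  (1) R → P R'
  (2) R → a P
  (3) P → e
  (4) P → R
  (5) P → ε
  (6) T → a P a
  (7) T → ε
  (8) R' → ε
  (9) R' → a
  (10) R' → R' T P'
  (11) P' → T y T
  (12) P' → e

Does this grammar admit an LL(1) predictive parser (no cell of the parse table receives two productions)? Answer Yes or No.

FIRST(R) = {ε, a, e, y}
FIRST(P) = {ε, a, e, y}
FIRST(T) = {ε, a}
FIRST(R') = {ε, a, e, y}
FIRST(P') = {a, e, y}
FOLLOW(R) = {$, a, e, y}
FOLLOW(P) = {$, a, e, y}
FOLLOW(T) = {$, a, e, y}
FOLLOW(R') = {$, a, e, y}
FOLLOW(P') = {$, a, e, y}
Cell M[P, $] receives both P → R and P → ε — the grammar is not LL(1).

No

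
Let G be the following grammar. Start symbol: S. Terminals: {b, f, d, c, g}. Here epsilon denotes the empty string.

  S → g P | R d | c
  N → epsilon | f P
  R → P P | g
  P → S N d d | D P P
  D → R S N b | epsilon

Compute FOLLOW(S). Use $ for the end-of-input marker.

{$, b, d, f}

FIRST(N): from N→epsilon we get {epsilon}; from N→f P we get {f}. So FIRST(N) = {epsilon, f}.
FIRST(S): from S→g P we get {g}; from S→R d we get {c, g}; from S→c we get {c}. So FIRST(S) = {c, g}.
FIRST(R): from R→P P we get {c, g}; from R→g we get {g}. So FIRST(R) = {c, g}.
FIRST(D): from D→R S N b we get {c, g}; from D→epsilon we get {epsilon}. So FIRST(D) = {epsilon, c, g}.
FIRST(P): from P→S N d d we get {c, g}; from P→D P P we get {c, g}. So FIRST(P) = {c, g}.
FOLLOW(S) includes $ since S is the start symbol.
FOLLOW(S): in P→S N d d, S is followed by N d d with FIRST {d, f}; in D→R S N b, S is followed by N b with FIRST {b, f}. Thus FOLLOW(S) = {$, b, d, f}.
FOLLOW(N): in P→S N d d, N is followed by d d with FIRST {d}; in D→R S N b, N is followed by b with FIRST {b}. Thus FOLLOW(N) = {b, d}.
FOLLOW(R): in S→R d, R is followed by d with FIRST {d}; in D→R S N b, R is followed by S N b with FIRST {c, g}. Thus FOLLOW(R) = {c, d, g}.
FOLLOW(P): in S→g P, the suffix after P is empty, so FOLLOW(P) ⊇ FOLLOW(S) = {$, b, d, f}; in N→f P, the suffix after P is empty, so FOLLOW(P) ⊇ FOLLOW(N) = {b, d}; in R→P P (occurrence 1), P is followed by P with FIRST {c, g}; in R→P P (occurrence 2), the suffix after P is empty, so FOLLOW(P) ⊇ FOLLOW(R) = {c, d, g}; in P→D P P (occurrence 1), P is followed by P with FIRST {c, g}; in P→D P P (occurrence 2), the suffix after P is empty (adds nothing new). Thus FOLLOW(P) = {$, b, c, d, f, g}.
FOLLOW(D): in P→D P P, D is followed by P P with FIRST {c, g}. Thus FOLLOW(D) = {c, g}.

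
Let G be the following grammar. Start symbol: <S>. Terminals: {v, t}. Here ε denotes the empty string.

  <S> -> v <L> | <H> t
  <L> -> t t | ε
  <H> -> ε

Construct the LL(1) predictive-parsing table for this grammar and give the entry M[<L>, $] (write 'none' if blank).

<L> -> ε

FIRST(<L>): from <L>->t t we get {t}; from <L>->ε we get {ε}. So FIRST(<L>) = {ε, t}.
FIRST(<H>): from <H>->ε we get {ε}. So FIRST(<H>) = {ε}.
FIRST(<S>): from <S>->v <L> we get {v}; from <S>-><H> t we get {t}. So FIRST(<S>) = {t, v}.
FOLLOW(<S>) includes $ since <S> is the start symbol.
FOLLOW(<S>): <S> appears on no right-hand side. Thus FOLLOW(<S>) = {$}.
FOLLOW(<L>): in <S>->v <L>, the suffix after <L> is empty, so FOLLOW(<L>) ⊇ FOLLOW(<S>) = {$}. Thus FOLLOW(<L>) = {$}.
For <L> -> t t: FIRST(t t) = {t}, so it goes in M[<L>, t] for t ∈ {t}.
For <L> -> ε: FIRST(ε) = {ε}, so it goes in M[<L>, t] for t ∈ {}; since ε ∈ FIRST, also for every t ∈ FOLLOW(<L>) = {$}.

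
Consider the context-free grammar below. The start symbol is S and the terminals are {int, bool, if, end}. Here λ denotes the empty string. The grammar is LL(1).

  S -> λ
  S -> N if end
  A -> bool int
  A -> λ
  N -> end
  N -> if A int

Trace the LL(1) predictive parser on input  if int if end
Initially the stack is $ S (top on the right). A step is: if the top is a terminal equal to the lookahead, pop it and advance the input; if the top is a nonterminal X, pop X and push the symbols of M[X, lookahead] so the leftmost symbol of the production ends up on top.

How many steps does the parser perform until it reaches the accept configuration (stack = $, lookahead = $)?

7

     Stack              Input            Action
  1  $ S                if int if end $  expand S -> N if end
  2  $ end if N         if int if end $  expand N -> if A int
  3  $ end if int A if  if int if end $  match if
  4  $ end if int A     int if end $     expand A -> λ
  5  $ end if int       int if end $     match int
  6  $ end if           if end $         match if
  7  $ end              end $            match end
Accept reached after 7 steps.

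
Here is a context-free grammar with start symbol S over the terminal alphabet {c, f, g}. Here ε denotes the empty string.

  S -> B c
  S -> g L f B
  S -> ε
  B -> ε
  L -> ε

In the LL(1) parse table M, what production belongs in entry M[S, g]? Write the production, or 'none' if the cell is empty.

S -> g L f B

FIRST(B) = {ε}
FIRST(L) = {ε}
FIRST(S) = {ε, c, g}  (via B c)
FOLLOW(S) includes $ since S is the start symbol.
FOLLOW(S): S appears on no right-hand side. Thus FOLLOW(S) = {$}.
For S -> B c: FIRST(B c) = {c}, so it goes in M[S, t] for t ∈ {c}.
For S -> g L f B: FIRST(g L f B) = {g}, so it goes in M[S, t] for t ∈ {g}.
For S -> ε: FIRST(ε) = {ε}, so it goes in M[S, t] for t ∈ {}; since ε ∈ FIRST, also for every t ∈ FOLLOW(S) = {$}.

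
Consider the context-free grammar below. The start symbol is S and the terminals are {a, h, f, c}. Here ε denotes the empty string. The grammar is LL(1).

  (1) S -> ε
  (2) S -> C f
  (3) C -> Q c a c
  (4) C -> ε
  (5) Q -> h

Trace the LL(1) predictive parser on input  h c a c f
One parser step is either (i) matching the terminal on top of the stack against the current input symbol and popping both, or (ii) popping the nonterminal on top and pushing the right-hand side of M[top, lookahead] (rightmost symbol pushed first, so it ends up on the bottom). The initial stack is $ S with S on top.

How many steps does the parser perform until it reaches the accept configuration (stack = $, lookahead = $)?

step 1: stack=$ S  input=h c a c f $  — expand S -> C f
step 2: stack=$ f C  input=h c a c f $  — expand C -> Q c a c
step 3: stack=$ f c a c Q  input=h c a c f $  — expand Q -> h
step 4: stack=$ f c a c h  input=h c a c f $  — match h
step 5: stack=$ f c a c  input=c a c f $  — match c
step 6: stack=$ f c a  input=a c f $  — match a
step 7: stack=$ f c  input=c f $  — match c
step 8: stack=$ f  input=f $  — match f
Accept reached after 8 steps.

8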